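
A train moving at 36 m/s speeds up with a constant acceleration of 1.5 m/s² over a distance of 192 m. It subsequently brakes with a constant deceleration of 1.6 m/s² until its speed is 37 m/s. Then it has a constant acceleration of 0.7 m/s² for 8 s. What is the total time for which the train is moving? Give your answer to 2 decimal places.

Phase 1 (accelerating): v₀ = 36.0 m/s, a = 1.5 m/s².
v² = v₀² + 2aΔx = 36.0² + 2·1.5·192 = 1870 → v = 43.3 m/s
t = (v − v₀)/a = (43.3 − 36.0)/1.5 = 4.84 s

Phase 2 (decelerating): v₀ = 43.3 m/s, a = -1.6 m/s².
v = v₀ + at → t = (37 − 43.3) / -1.6 = 3.92 s
v² = v₀² + 2aΔx → Δx = (37² − 43.3²)/(2·-1.6) = 157 m

Phase 3 (accelerating): v₀ = 37.0 m/s, a = 0.7 m/s².
v = v₀ + at = 37.0 + (0.7)(8) = 42.6 m/s
Δx = v₀t + ½at² = 37.0·8 + 0.5·0.7·8² = 318 m
Total time = 4.84 + 3.92 + 8.00 = 16.8 s

16.76 s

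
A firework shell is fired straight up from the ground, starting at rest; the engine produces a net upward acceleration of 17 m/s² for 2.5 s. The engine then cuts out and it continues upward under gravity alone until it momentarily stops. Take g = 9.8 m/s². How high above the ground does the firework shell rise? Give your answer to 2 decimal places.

145.28 m

Phase 1 (powered ascent): v₀ = 0 m/s, a = 17 m/s².
v = v₀ + at = 0 + (17)(2.5) = 42.5 m/s
Δx = v₀t + ½at² = 0·2.5 + 0.5·17·2.5² = 53.1 m

Phase 2 (coasting upward): v₀ = 42.5 m/s, a = -9.8 m/s².
v = v₀ + at → t = (0 − 42.5) / -9.8 = 4.34 s
v² = v₀² + 2aΔx → Δx = (0² − 42.5²)/(2·-9.8) = 92.2 m
Maximum height = 53.1 + 92.2 = 145 m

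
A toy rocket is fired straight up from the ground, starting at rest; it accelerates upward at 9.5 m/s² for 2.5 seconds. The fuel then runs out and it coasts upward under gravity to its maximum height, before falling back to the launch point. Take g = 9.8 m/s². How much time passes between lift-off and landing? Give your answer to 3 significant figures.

Phase 1 (powered ascent): v₀ = 0 m/s, a = 9.5 m/s².
v = v₀ + at = 0 + (9.5)(2.5) = 23.8 m/s
Δx = v₀t + ½at² = 0·2.5 + 0.5·9.5·2.5² = 29.7 m

Phase 2 (coasting upward): v₀ = 23.8 m/s, a = -9.8 m/s².
v = v₀ + at → t = (0 − 23.8) / -9.8 = 2.42 s
v² = v₀² + 2aΔx → Δx = (0² − 23.8²)/(2·-9.8) = 28.8 m

Phase 3 (free fall): v₀ = 0 m/s, a = -9.8 m/s².
Falls 58.5 m from rest: t = √(2·58.5/9.8) = 3.45 s; v = g·t = 33.9 m/s.
Total time = 2.50 + 2.42 + 3.45 = 8.38 s

8.38 s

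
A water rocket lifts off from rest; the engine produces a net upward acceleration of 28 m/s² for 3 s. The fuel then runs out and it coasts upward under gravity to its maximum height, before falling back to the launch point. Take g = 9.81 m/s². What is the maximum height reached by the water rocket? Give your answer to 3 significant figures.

486 m

Phase 1 (powered ascent): v₀ = 0 m/s, a = 28 m/s².
v = v₀ + at = 0 + (28)(3) = 84.0 m/s
Δx = v₀t + ½at² = 0·3 + 0.5·28·3² = 126 m

Phase 2 (coasting upward): v₀ = 84.0 m/s, a = -9.81 m/s².
v = v₀ + at → t = (0 − 84.0) / -9.81 = 8.56 s
v² = v₀² + 2aΔx → Δx = (0² − 84.0²)/(2·-9.81) = 360 m
Maximum height = 126 + 360 = 486 m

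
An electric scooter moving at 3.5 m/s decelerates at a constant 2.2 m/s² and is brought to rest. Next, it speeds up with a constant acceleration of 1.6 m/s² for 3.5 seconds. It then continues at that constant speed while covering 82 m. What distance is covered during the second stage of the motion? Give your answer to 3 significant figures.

9.80 m

Phase 1 (decelerating): v₀ = 3.50 m/s, a = -2.2 m/s².
v = v₀ + at → t = (0 − 3.50) / -2.2 = 1.59 s
v² = v₀² + 2aΔx → Δx = (0² − 3.50²)/(2·-2.2) = 2.78 m

Phase 2 (accelerating): v₀ = 0 m/s, a = 1.6 m/s².
v = v₀ + at = 0 + (1.6)(3.5) = 5.60 m/s
Δx = v₀t + ½at² = 0·3.5 + 0.5·1.6·3.5² = 9.80 m
Distance in phase 2 = 9.80 m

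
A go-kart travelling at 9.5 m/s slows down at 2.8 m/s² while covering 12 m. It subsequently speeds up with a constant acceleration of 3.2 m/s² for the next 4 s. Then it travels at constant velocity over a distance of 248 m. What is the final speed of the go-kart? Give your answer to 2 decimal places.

Phase 1 (decelerating): v₀ = 9.50 m/s, a = -2.8 m/s².
v² = v₀² + 2aΔx = 9.50² + 2·-2.8·12 = 23.1 → v = 4.80 m/s
t = (v − v₀)/a = (4.80 − 9.50)/-2.8 = 1.68 s

Phase 2 (accelerating): v₀ = 4.80 m/s, a = 3.2 m/s².
v = v₀ + at = 4.80 + (3.2)(4) = 17.6 m/s
Δx = v₀t + ½at² = 4.80·4 + 0.5·3.2·4² = 44.8 m

Phase 3 (constant speed): v₀ = 17.6 m/s, a = 0 m/s².
Constant speed: t = d/v = 248/17.6 = 14.1 s
Final speed = 17.6 m/s

17.60 m/s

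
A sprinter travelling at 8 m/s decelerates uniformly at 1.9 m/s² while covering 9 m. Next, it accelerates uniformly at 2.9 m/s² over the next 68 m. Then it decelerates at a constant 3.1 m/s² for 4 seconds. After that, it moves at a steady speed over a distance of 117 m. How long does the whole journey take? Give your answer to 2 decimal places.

Phase 1 (decelerating): v₀ = 8.00 m/s, a = -1.9 m/s².
v² = v₀² + 2aΔx = 8.00² + 2·-1.9·9 = 29.8 → v = 5.46 m/s
t = (v − v₀)/a = (5.46 − 8.00)/-1.9 = 1.34 s

Phase 2 (accelerating): v₀ = 5.46 m/s, a = 2.9 m/s².
v² = v₀² + 2aΔx = 5.46² + 2·2.9·68 = 424 → v = 20.6 m/s
t = (v − v₀)/a = (20.6 − 5.46)/2.9 = 5.22 s

Phase 3 (decelerating): v₀ = 20.6 m/s, a = -3.1 m/s².
v = v₀ + at = 20.6 + (-3.1)(4) = 8.20 m/s
Δx = v₀t + ½at² = 20.6·4 + 0.5·-3.1·4² = 57.6 m

Phase 4 (constant speed): v₀ = 8.20 m/s, a = 0 m/s².
Constant speed: t = d/v = 117/8.20 = 14.3 s
Total time = 1.34 + 5.22 + 4.00 + 14.3 = 24.8 s

24.83 s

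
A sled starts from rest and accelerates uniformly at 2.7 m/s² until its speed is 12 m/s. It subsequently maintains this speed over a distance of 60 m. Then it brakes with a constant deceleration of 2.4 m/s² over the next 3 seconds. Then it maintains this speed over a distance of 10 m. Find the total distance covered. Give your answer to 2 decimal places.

121.87 m

Phase 1 (accelerating): v₀ = 0 m/s, a = 2.7 m/s².
v = v₀ + at → t = (12 − 0) / 2.7 = 4.44 s
v² = v₀² + 2aΔx → Δx = (12² − 0²)/(2·2.7) = 26.7 m

Phase 2 (constant speed): v₀ = 12.0 m/s, a = 0 m/s².
Constant speed: t = d/v = 60/12.0 = 5.00 s

Phase 3 (decelerating): v₀ = 12.0 m/s, a = -2.4 m/s².
v = v₀ + at = 12.0 + (-2.4)(3) = 4.80 m/s
Δx = v₀t + ½at² = 12.0·3 + 0.5·-2.4·3² = 25.2 m

Phase 4 (constant speed): v₀ = 4.80 m/s, a = 0 m/s².
Constant speed: t = d/v = 10/4.80 = 2.08 s
Total distance = 26.7 + 60.0 + 25.2 + 10.0 = 122 m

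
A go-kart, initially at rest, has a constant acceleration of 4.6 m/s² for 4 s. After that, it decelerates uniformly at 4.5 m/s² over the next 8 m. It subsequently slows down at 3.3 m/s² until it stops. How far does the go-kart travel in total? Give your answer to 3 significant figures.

85.2 m

Phase 1 (accelerating): v₀ = 0 m/s, a = 4.6 m/s².
v = v₀ + at = 0 + (4.6)(4) = 18.4 m/s
Δx = v₀t + ½at² = 0·4 + 0.5·4.6·4² = 36.8 m

Phase 2 (decelerating): v₀ = 18.4 m/s, a = -4.5 m/s².
v² = v₀² + 2aΔx = 18.4² + 2·-4.5·8 = 267 → v = 16.3 m/s
t = (v − v₀)/a = (16.3 − 18.4)/-4.5 = 0.461 s

Phase 3 (decelerating): v₀ = 16.3 m/s, a = -3.3 m/s².
v = v₀ + at → t = (0 − 16.3) / -3.3 = 4.95 s
v² = v₀² + 2aΔx → Δx = (0² − 16.3²)/(2·-3.3) = 40.4 m
Total distance = 36.8 + 8.00 + 40.4 = 85.2 m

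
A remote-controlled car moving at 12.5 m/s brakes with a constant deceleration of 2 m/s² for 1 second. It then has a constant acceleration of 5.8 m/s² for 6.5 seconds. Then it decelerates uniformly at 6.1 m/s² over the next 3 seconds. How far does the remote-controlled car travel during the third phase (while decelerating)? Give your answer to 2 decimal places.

Phase 1 (decelerating): v₀ = 12.5 m/s, a = -2 m/s².
v = v₀ + at = 12.5 + (-2)(1) = 10.5 m/s
Δx = v₀t + ½at² = 12.5·1 + 0.5·-2·1² = 11.5 m

Phase 2 (accelerating): v₀ = 10.5 m/s, a = 5.8 m/s².
v = v₀ + at = 10.5 + (5.8)(6.5) = 48.2 m/s
Δx = v₀t + ½at² = 10.5·6.5 + 0.5·5.8·6.5² = 191 m

Phase 3 (decelerating): v₀ = 48.2 m/s, a = -6.1 m/s².
v = v₀ + at = 48.2 + (-6.1)(3) = 29.9 m/s
Δx = v₀t + ½at² = 48.2·3 + 0.5·-6.1·3² = 117 m
Distance in phase 3 = 117 m

117.15 m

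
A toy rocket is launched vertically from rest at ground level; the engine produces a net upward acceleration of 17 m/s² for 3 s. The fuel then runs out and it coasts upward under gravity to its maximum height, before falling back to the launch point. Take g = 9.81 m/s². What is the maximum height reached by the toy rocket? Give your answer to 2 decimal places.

209.07 m

Phase 1 (powered ascent): v₀ = 0 m/s, a = 17 m/s².
v = v₀ + at = 0 + (17)(3) = 51.0 m/s
Δx = v₀t + ½at² = 0·3 + 0.5·17·3² = 76.5 m

Phase 2 (coasting upward): v₀ = 51.0 m/s, a = -9.81 m/s².
v = v₀ + at → t = (0 − 51.0) / -9.81 = 5.20 s
v² = v₀² + 2aΔx → Δx = (0² − 51.0²)/(2·-9.81) = 133 m
Maximum height = 76.5 + 133 = 209 m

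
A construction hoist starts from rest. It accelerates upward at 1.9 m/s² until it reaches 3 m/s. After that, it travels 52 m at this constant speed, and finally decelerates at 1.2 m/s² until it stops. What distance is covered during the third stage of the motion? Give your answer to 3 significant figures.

Phase 1 (accelerating): v₀ = 0 m/s, a = 1.9 m/s².
v = v₀ + at → t = (3 − 0) / 1.9 = 1.58 s
v² = v₀² + 2aΔx → Δx = (3² − 0²)/(2·1.9) = 2.37 m

Phase 2 (constant speed): v₀ = 3.00 m/s, a = 0 m/s².
Constant speed: t = d/v = 52/3.00 = 17.3 s

Phase 3 (decelerating): v₀ = 3.00 m/s, a = -1.2 m/s².
v = v₀ + at → t = (0 − 3.00) / -1.2 = 2.50 s
v² = v₀² + 2aΔx → Δx = (0² − 3.00²)/(2·-1.2) = 3.75 m
Distance in phase 3 = 3.75 m

3.75 m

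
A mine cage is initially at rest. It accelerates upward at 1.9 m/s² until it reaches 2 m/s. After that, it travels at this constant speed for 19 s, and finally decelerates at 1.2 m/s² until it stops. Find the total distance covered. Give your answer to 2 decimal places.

Phase 1 (accelerating): v₀ = 0 m/s, a = 1.9 m/s².
v = v₀ + at → t = (2 − 0) / 1.9 = 1.05 s
v² = v₀² + 2aΔx → Δx = (2² − 0²)/(2·1.9) = 1.05 m

Phase 2 (constant speed): v₀ = 2.00 m/s, a = 0 m/s².
v = v₀ + at = 2.00 + (0)(19) = 2.00 m/s
Δx = v₀t + ½at² = 2.00·19 + 0.5·0·19² = 38.0 m

Phase 3 (decelerating): v₀ = 2.00 m/s, a = -1.2 m/s².
v = v₀ + at → t = (0 − 2.00) / -1.2 = 1.67 s
v² = v₀² + 2aΔx → Δx = (0² − 2.00²)/(2·-1.2) = 1.67 m
Total distance = 1.05 + 38.0 + 1.67 = 40.7 m

40.72 m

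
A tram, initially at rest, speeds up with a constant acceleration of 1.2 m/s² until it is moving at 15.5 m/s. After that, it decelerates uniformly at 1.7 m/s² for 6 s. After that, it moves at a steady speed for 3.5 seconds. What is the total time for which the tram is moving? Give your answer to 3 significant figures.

Phase 1 (accelerating): v₀ = 0 m/s, a = 1.2 m/s².
v = v₀ + at → t = (15.5 − 0) / 1.2 = 12.9 s
v² = v₀² + 2aΔx → Δx = (15.5² − 0²)/(2·1.2) = 100 m

Phase 2 (decelerating): v₀ = 15.5 m/s, a = -1.7 m/s².
v = v₀ + at = 15.5 + (-1.7)(6) = 5.30 m/s
Δx = v₀t + ½at² = 15.5·6 + 0.5·-1.7·6² = 62.4 m

Phase 3 (constant speed): v₀ = 5.30 m/s, a = 0 m/s².
v = v₀ + at = 5.30 + (0)(3.5) = 5.30 m/s
Δx = v₀t + ½at² = 5.30·3.5 + 0.5·0·3.5² = 18.6 m
Total time = 12.9 + 6.00 + 3.50 = 22.4 s

22.4 s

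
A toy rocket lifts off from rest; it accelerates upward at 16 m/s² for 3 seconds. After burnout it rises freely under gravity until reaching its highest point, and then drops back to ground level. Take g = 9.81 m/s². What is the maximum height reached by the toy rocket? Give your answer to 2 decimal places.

189.43 m

Phase 1 (powered ascent): v₀ = 0 m/s, a = 16 m/s².
v = v₀ + at = 0 + (16)(3) = 48.0 m/s
Δx = v₀t + ½at² = 0·3 + 0.5·16·3² = 72.0 m

Phase 2 (coasting upward): v₀ = 48.0 m/s, a = -9.81 m/s².
v = v₀ + at → t = (0 − 48.0) / -9.81 = 4.89 s
v² = v₀² + 2aΔx → Δx = (0² − 48.0²)/(2·-9.81) = 117 m
Maximum height = 72.0 + 117 = 189 m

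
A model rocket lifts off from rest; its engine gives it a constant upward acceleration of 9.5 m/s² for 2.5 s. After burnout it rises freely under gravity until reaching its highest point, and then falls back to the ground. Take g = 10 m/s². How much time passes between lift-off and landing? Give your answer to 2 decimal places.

8.28 s

Phase 1 (powered ascent): v₀ = 0 m/s, a = 9.5 m/s².
v = v₀ + at = 0 + (9.5)(2.5) = 23.8 m/s
Δx = v₀t + ½at² = 0·2.5 + 0.5·9.5·2.5² = 29.7 m

Phase 2 (coasting upward): v₀ = 23.8 m/s, a = -10 m/s².
v = v₀ + at → t = (0 − 23.8) / -10 = 2.38 s
v² = v₀² + 2aΔx → Δx = (0² − 23.8²)/(2·-10) = 28.2 m

Phase 3 (free fall): v₀ = 0 m/s, a = -10 m/s².
Falls 57.9 m from rest: t = √(2·57.9/10) = 3.40 s; v = g·t = 34.0 m/s.
Total time = 2.50 + 2.38 + 3.40 = 8.28 s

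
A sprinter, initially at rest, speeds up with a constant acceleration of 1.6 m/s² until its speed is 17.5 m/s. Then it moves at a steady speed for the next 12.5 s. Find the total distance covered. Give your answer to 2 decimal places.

Phase 1 (accelerating): v₀ = 0 m/s, a = 1.6 m/s².
v = v₀ + at → t = (17.5 − 0) / 1.6 = 10.9 s
v² = v₀² + 2aΔx → Δx = (17.5² − 0²)/(2·1.6) = 95.7 m

Phase 2 (constant speed): v₀ = 17.5 m/s, a = 0 m/s².
v = v₀ + at = 17.5 + (0)(12.5) = 17.5 m/s
Δx = v₀t + ½at² = 17.5·12.5 + 0.5·0·12.5² = 219 m
Total distance = 95.7 + 219 = 314 m

314.45 m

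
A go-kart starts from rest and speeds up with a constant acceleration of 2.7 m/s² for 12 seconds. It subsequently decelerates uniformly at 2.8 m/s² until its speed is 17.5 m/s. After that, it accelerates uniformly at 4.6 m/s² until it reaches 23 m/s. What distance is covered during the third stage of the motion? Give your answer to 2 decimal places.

24.21 m

Phase 1 (accelerating): v₀ = 0 m/s, a = 2.7 m/s².
v = v₀ + at = 0 + (2.7)(12) = 32.4 m/s
Δx = v₀t + ½at² = 0·12 + 0.5·2.7·12² = 194 m

Phase 2 (decelerating): v₀ = 32.4 m/s, a = -2.8 m/s².
v = v₀ + at → t = (17.5 − 32.4) / -2.8 = 5.32 s
v² = v₀² + 2aΔx → Δx = (17.5² − 32.4²)/(2·-2.8) = 133 m

Phase 3 (accelerating): v₀ = 17.5 m/s, a = 4.6 m/s².
v = v₀ + at → t = (23 − 17.5) / 4.6 = 1.20 s
v² = v₀² + 2aΔx → Δx = (23² − 17.5²)/(2·4.6) = 24.2 m
Distance in phase 3 = 24.2 m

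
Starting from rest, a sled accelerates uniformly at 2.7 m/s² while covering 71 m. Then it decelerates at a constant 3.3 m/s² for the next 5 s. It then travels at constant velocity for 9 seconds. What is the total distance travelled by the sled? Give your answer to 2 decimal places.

Phase 1 (accelerating): v₀ = 0 m/s, a = 2.7 m/s².
v² = v₀² + 2aΔx = 0² + 2·2.7·71 = 383 → v = 19.6 m/s
t = (v − v₀)/a = (19.6 − 0)/2.7 = 7.25 s

Phase 2 (decelerating): v₀ = 19.6 m/s, a = -3.3 m/s².
v = v₀ + at = 19.6 + (-3.3)(5) = 3.08 m/s
Δx = v₀t + ½at² = 19.6·5 + 0.5·-3.3·5² = 56.7 m

Phase 3 (constant speed): v₀ = 3.08 m/s, a = 0 m/s².
v = v₀ + at = 3.08 + (0)(9) = 3.08 m/s
Δx = v₀t + ½at² = 3.08·9 + 0.5·0·9² = 27.7 m
Total distance = 71.0 + 56.7 + 27.7 = 155 m

155.38 m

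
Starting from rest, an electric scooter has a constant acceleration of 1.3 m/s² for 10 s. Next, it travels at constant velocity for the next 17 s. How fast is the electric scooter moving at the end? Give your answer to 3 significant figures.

Phase 1 (accelerating): v₀ = 0 m/s, a = 1.3 m/s².
v = v₀ + at = 0 + (1.3)(10) = 13.0 m/s
Δx = v₀t + ½at² = 0·10 + 0.5·1.3·10² = 65.0 m

Phase 2 (constant speed): v₀ = 13.0 m/s, a = 0 m/s².
v = v₀ + at = 13.0 + (0)(17) = 13.0 m/s
Δx = v₀t + ½at² = 13.0·17 + 0.5·0·17² = 221 m
Final speed = 13.0 m/s

13.0 m/s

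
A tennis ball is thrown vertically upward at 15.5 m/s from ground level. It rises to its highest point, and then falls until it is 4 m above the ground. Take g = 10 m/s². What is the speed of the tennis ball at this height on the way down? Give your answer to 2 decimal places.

12.66 m/s

Phase 1 (rising): v₀ = 15.5 m/s, a = -10 m/s².
v = v₀ + at → t = (0 − 15.5) / -10 = 1.55 s
v² = v₀² + 2aΔx → Δx = (0² − 15.5²)/(2·-10) = 12.0 m

Phase 2 (falling): v₀ = 0 m/s, a = -10 m/s².
Falls 8.01 m from rest: t = √(2·8.01/10) = 1.27 s; v = g·t = 12.7 m/s.
Final speed = 12.7 m/s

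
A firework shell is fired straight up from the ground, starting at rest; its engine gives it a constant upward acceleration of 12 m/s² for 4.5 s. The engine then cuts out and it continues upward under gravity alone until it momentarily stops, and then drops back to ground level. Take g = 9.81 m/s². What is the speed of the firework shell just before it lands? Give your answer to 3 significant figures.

72.8 m/s

Phase 1 (powered ascent): v₀ = 0 m/s, a = 12 m/s².
v = v₀ + at = 0 + (12)(4.5) = 54.0 m/s
Δx = v₀t + ½at² = 0·4.5 + 0.5·12·4.5² = 122 m

Phase 2 (coasting upward): v₀ = 54.0 m/s, a = -9.81 m/s².
v = v₀ + at → t = (0 − 54.0) / -9.81 = 5.50 s
v² = v₀² + 2aΔx → Δx = (0² − 54.0²)/(2·-9.81) = 149 m

Phase 3 (free fall): v₀ = 0 m/s, a = -9.81 m/s².
Falls 270 m from rest: t = √(2·270/9.81) = 7.42 s; v = g·t = 72.8 m/s.
Impact speed = 72.8 m/s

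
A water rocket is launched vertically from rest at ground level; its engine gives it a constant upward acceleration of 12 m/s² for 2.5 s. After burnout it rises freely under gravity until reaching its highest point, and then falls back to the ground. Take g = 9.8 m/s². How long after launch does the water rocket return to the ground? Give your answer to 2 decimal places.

Phase 1 (powered ascent): v₀ = 0 m/s, a = 12 m/s².
v = v₀ + at = 0 + (12)(2.5) = 30.0 m/s
Δx = v₀t + ½at² = 0·2.5 + 0.5·12·2.5² = 37.5 m

Phase 2 (coasting upward): v₀ = 30.0 m/s, a = -9.8 m/s².
v = v₀ + at → t = (0 − 30.0) / -9.8 = 3.06 s
v² = v₀² + 2aΔx → Δx = (0² − 30.0²)/(2·-9.8) = 45.9 m

Phase 3 (free fall): v₀ = 0 m/s, a = -9.8 m/s².
Falls 83.4 m from rest: t = √(2·83.4/9.8) = 4.13 s; v = g·t = 40.4 m/s.
Total time = 2.50 + 3.06 + 4.13 = 9.69 s

9.69 s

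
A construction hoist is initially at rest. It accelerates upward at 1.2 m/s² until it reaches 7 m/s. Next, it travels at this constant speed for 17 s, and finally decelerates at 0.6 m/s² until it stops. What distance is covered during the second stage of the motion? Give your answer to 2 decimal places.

Phase 1 (accelerating): v₀ = 0 m/s, a = 1.2 m/s².
v = v₀ + at → t = (7 − 0) / 1.2 = 5.83 s
v² = v₀² + 2aΔx → Δx = (7² − 0²)/(2·1.2) = 20.4 m

Phase 2 (constant speed): v₀ = 7.00 m/s, a = 0 m/s².
v = v₀ + at = 7.00 + (0)(17) = 7.00 m/s
Δx = v₀t + ½at² = 7.00·17 + 0.5·0·17² = 119 m
Distance in phase 2 = 119 m

119.00 m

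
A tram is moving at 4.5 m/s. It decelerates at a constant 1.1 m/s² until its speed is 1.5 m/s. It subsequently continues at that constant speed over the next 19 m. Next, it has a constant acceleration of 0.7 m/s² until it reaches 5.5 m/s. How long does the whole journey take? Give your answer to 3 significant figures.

21.1 s

Phase 1 (decelerating): v₀ = 4.50 m/s, a = -1.1 m/s².
v = v₀ + at → t = (1.5 − 4.50) / -1.1 = 2.73 s
v² = v₀² + 2aΔx → Δx = (1.5² − 4.50²)/(2·-1.1) = 8.18 m

Phase 2 (constant speed): v₀ = 1.50 m/s, a = 0 m/s².
Constant speed: t = d/v = 19/1.50 = 12.7 s

Phase 3 (accelerating): v₀ = 1.50 m/s, a = 0.7 m/s².
v = v₀ + at → t = (5.5 − 1.50) / 0.7 = 5.71 s
v² = v₀² + 2aΔx → Δx = (5.5² − 1.50²)/(2·0.7) = 20.0 m
Total time = 2.73 + 12.7 + 5.71 = 21.1 s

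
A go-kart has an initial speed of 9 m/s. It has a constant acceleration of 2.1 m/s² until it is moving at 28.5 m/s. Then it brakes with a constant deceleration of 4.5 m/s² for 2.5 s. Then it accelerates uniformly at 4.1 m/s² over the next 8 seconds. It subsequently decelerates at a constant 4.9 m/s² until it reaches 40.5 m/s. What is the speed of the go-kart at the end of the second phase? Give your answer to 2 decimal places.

Phase 1 (accelerating): v₀ = 9.00 m/s, a = 2.1 m/s².
v = v₀ + at → t = (28.5 − 9.00) / 2.1 = 9.29 s
v² = v₀² + 2aΔx → Δx = (28.5² − 9.00²)/(2·2.1) = 174 m

Phase 2 (decelerating): v₀ = 28.5 m/s, a = -4.5 m/s².
v = v₀ + at = 28.5 + (-4.5)(2.5) = 17.2 m/s
Δx = v₀t + ½at² = 28.5·2.5 + 0.5·-4.5·2.5² = 57.2 m
Speed at end of phase 2 = 17.2 m/s

17.25 m/s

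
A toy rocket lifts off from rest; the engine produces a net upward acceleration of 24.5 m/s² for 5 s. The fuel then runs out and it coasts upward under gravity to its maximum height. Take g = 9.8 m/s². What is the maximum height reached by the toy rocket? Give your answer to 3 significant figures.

Phase 1 (powered ascent): v₀ = 0 m/s, a = 24.5 m/s².
v = v₀ + at = 0 + (24.5)(5) = 122 m/s
Δx = v₀t + ½at² = 0·5 + 0.5·24.5·5² = 306 m

Phase 2 (coasting upward): v₀ = 122 m/s, a = -9.8 m/s².
v = v₀ + at → t = (0 − 122) / -9.8 = 12.5 s
v² = v₀² + 2aΔx → Δx = (0² − 122²)/(2·-9.8) = 766 m
Maximum height = 306 + 766 = 1070 m

1070 m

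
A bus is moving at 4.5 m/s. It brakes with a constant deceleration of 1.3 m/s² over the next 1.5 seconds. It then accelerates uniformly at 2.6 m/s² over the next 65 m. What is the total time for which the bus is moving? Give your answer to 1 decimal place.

7.7 s

Phase 1 (decelerating): v₀ = 4.50 m/s, a = -1.3 m/s².
v = v₀ + at = 4.50 + (-1.3)(1.5) = 2.55 m/s
Δx = v₀t + ½at² = 4.50·1.5 + 0.5·-1.3·1.5² = 5.29 m

Phase 2 (accelerating): v₀ = 2.55 m/s, a = 2.6 m/s².
v² = v₀² + 2aΔx = 2.55² + 2·2.6·65 = 345 → v = 18.6 m/s
t = (v − v₀)/a = (18.6 − 2.55)/2.6 = 6.16 s
Total time = 1.50 + 6.16 = 7.66 s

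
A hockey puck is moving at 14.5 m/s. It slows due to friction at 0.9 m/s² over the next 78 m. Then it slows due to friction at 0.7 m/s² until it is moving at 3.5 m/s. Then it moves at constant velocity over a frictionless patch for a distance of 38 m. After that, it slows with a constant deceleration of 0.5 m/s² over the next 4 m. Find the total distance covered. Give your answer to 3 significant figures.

161 m

Phase 1 (decelerating): v₀ = 14.5 m/s, a = -0.9 m/s².
v² = v₀² + 2aΔx = 14.5² + 2·-0.9·78 = 69.8 → v = 8.36 m/s
t = (v − v₀)/a = (8.36 − 14.5)/-0.9 = 6.82 s

Phase 2 (decelerating): v₀ = 8.36 m/s, a = -0.7 m/s².
v = v₀ + at → t = (3.5 − 8.36) / -0.7 = 6.94 s
v² = v₀² + 2aΔx → Δx = (3.5² − 8.36²)/(2·-0.7) = 41.1 m

Phase 3 (constant speed): v₀ = 3.50 m/s, a = 0 m/s².
Constant speed: t = d/v = 38/3.50 = 10.9 s

Phase 4 (decelerating): v₀ = 3.50 m/s, a = -0.5 m/s².
v² = v₀² + 2aΔx = 3.50² + 2·-0.5·4 = 8.25 → v = 2.87 m/s
t = (v − v₀)/a = (2.87 − 3.50)/-0.5 = 1.26 s
Total distance = 78.0 + 41.1 + 38.0 + 4.00 = 161 m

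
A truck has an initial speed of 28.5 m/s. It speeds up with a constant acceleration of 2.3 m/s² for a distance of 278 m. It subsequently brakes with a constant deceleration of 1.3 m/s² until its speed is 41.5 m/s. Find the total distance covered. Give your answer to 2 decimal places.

Phase 1 (accelerating): v₀ = 28.5 m/s, a = 2.3 m/s².
v² = v₀² + 2aΔx = 28.5² + 2·2.3·278 = 2090 → v = 45.7 m/s
t = (v − v₀)/a = (45.7 − 28.5)/2.3 = 7.49 s

Phase 2 (decelerating): v₀ = 45.7 m/s, a = -1.3 m/s².
v = v₀ + at → t = (41.5 − 45.7) / -1.3 = 3.25 s
v² = v₀² + 2aΔx → Δx = (41.5² − 45.7²)/(2·-1.3) = 142 m
Total distance = 278 + 142 = 420 m

419.85 m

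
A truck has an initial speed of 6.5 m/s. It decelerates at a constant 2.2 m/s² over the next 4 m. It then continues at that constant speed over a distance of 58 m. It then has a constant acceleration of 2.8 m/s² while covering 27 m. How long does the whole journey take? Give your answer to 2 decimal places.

Phase 1 (decelerating): v₀ = 6.50 m/s, a = -2.2 m/s².
v² = v₀² + 2aΔx = 6.50² + 2·-2.2·4 = 24.6 → v = 4.96 m/s
t = (v − v₀)/a = (4.96 − 6.50)/-2.2 = 0.698 s

Phase 2 (constant speed): v₀ = 4.96 m/s, a = 0 m/s².
Constant speed: t = d/v = 58/4.96 = 11.7 s

Phase 3 (accelerating): v₀ = 4.96 m/s, a = 2.8 m/s².
v² = v₀² + 2aΔx = 4.96² + 2·2.8·27 = 176 → v = 13.3 m/s
t = (v − v₀)/a = (13.3 − 4.96)/2.8 = 2.96 s
Total time = 0.698 + 11.7 + 2.96 = 15.3 s

15.34 s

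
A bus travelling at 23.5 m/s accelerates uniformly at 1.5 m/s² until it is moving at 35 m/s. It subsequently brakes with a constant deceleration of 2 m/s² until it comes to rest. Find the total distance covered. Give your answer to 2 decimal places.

530.50 m

Phase 1 (accelerating): v₀ = 23.5 m/s, a = 1.5 m/s².
v = v₀ + at → t = (35 − 23.5) / 1.5 = 7.67 s
v² = v₀² + 2aΔx → Δx = (35² − 23.5²)/(2·1.5) = 224 m

Phase 2 (decelerating): v₀ = 35.0 m/s, a = -2 m/s².
v = v₀ + at → t = (0 − 35.0) / -2 = 17.5 s
v² = v₀² + 2aΔx → Δx = (0² − 35.0²)/(2·-2) = 306 m
Total distance = 224 + 306 = 530 m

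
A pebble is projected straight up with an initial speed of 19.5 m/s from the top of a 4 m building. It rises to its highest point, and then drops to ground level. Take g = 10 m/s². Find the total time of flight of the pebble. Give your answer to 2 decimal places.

4.10 s

Phase 1 (rising): v₀ = 19.5 m/s, a = -10 m/s².
v = v₀ + at → t = (0 − 19.5) / -10 = 1.95 s
v² = v₀² + 2aΔx → Δx = (0² − 19.5²)/(2·-10) = 19.0 m

Phase 2 (falling): v₀ = 0 m/s, a = -10 m/s².
Falls 23.0 m from rest: t = √(2·23.0/10) = 2.15 s; v = g·t = 21.5 m/s.
Total time = 1.95 + 2.15 = 4.10 s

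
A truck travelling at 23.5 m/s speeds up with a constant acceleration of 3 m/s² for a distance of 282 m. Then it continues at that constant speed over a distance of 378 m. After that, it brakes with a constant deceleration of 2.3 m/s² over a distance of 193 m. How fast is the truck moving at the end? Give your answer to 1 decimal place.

Phase 1 (accelerating): v₀ = 23.5 m/s, a = 3 m/s².
v² = v₀² + 2aΔx = 23.5² + 2·3·282 = 2240 → v = 47.4 m/s
t = (v − v₀)/a = (47.4 − 23.5)/3 = 7.96 s

Phase 2 (constant speed): v₀ = 47.4 m/s, a = 0 m/s².
Constant speed: t = d/v = 378/47.4 = 7.98 s

Phase 3 (decelerating): v₀ = 47.4 m/s, a = -2.3 m/s².
v² = v₀² + 2aΔx = 47.4² + 2·-2.3·193 = 1360 → v = 36.8 m/s
t = (v − v₀)/a = (36.8 − 47.4)/-2.3 = 4.58 s
Final speed = 36.8 m/s

36.8 m/s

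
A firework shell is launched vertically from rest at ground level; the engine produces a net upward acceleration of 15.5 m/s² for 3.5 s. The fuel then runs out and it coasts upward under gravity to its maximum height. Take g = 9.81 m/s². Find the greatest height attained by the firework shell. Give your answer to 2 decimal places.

Phase 1 (powered ascent): v₀ = 0 m/s, a = 15.5 m/s².
v = v₀ + at = 0 + (15.5)(3.5) = 54.2 m/s
Δx = v₀t + ½at² = 0·3.5 + 0.5·15.5·3.5² = 94.9 m

Phase 2 (coasting upward): v₀ = 54.2 m/s, a = -9.81 m/s².
v = v₀ + at → t = (0 − 54.2) / -9.81 = 5.53 s
v² = v₀² + 2aΔx → Δx = (0² − 54.2²)/(2·-9.81) = 150 m
Maximum height = 94.9 + 150 = 245 m

244.94 m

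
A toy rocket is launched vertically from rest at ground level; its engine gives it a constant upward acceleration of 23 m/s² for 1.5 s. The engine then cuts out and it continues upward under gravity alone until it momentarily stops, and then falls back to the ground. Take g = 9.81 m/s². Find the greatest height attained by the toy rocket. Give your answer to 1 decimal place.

86.5 m

Phase 1 (powered ascent): v₀ = 0 m/s, a = 23 m/s².
v = v₀ + at = 0 + (23)(1.5) = 34.5 m/s
Δx = v₀t + ½at² = 0·1.5 + 0.5·23·1.5² = 25.9 m

Phase 2 (coasting upward): v₀ = 34.5 m/s, a = -9.81 m/s².
v = v₀ + at → t = (0 − 34.5) / -9.81 = 3.52 s
v² = v₀² + 2aΔx → Δx = (0² − 34.5²)/(2·-9.81) = 60.7 m
Maximum height = 25.9 + 60.7 = 86.5 m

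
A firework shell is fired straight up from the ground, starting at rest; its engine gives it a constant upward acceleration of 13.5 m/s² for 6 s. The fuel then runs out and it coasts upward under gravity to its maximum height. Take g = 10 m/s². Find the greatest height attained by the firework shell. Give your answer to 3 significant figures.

571 m

Phase 1 (powered ascent): v₀ = 0 m/s, a = 13.5 m/s².
v = v₀ + at = 0 + (13.5)(6) = 81.0 m/s
Δx = v₀t + ½at² = 0·6 + 0.5·13.5·6² = 243 m

Phase 2 (coasting upward): v₀ = 81.0 m/s, a = -10 m/s².
v = v₀ + at → t = (0 − 81.0) / -10 = 8.10 s
v² = v₀² + 2aΔx → Δx = (0² − 81.0²)/(2·-10) = 328 m
Maximum height = 243 + 328 = 571 m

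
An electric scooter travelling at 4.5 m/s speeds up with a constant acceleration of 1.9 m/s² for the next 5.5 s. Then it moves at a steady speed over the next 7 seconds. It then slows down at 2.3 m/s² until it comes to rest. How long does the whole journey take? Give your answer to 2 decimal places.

Phase 1 (accelerating): v₀ = 4.50 m/s, a = 1.9 m/s².
v = v₀ + at = 4.50 + (1.9)(5.5) = 14.9 m/s
Δx = v₀t + ½at² = 4.50·5.5 + 0.5·1.9·5.5² = 53.5 m

Phase 2 (constant speed): v₀ = 14.9 m/s, a = 0 m/s².
v = v₀ + at = 14.9 + (0)(7) = 14.9 m/s
Δx = v₀t + ½at² = 14.9·7 + 0.5·0·7² = 105 m

Phase 3 (decelerating): v₀ = 14.9 m/s, a = -2.3 m/s².
v = v₀ + at → t = (0 − 14.9) / -2.3 = 6.50 s
v² = v₀² + 2aΔx → Δx = (0² − 14.9²)/(2·-2.3) = 48.6 m
Total time = 5.50 + 7.00 + 6.50 = 19.0 s

19.00 s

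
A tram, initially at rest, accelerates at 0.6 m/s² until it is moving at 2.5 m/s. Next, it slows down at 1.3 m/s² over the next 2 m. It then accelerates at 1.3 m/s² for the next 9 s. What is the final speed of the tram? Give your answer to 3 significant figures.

Phase 1 (accelerating): v₀ = 0 m/s, a = 0.6 m/s².
v = v₀ + at → t = (2.5 − 0) / 0.6 = 4.17 s
v² = v₀² + 2aΔx → Δx = (2.5² − 0²)/(2·0.6) = 5.21 m

Phase 2 (decelerating): v₀ = 2.50 m/s, a = -1.3 m/s².
v² = v₀² + 2aΔx = 2.50² + 2·-1.3·2 = 1.05 → v = 1.02 m/s
t = (v − v₀)/a = (1.02 − 2.50)/-1.3 = 1.13 s

Phase 3 (accelerating): v₀ = 1.02 m/s, a = 1.3 m/s².
v = v₀ + at = 1.02 + (1.3)(9) = 12.7 m/s
Δx = v₀t + ½at² = 1.02·9 + 0.5·1.3·9² = 61.9 m
Final speed = 12.7 m/s

12.7 m/s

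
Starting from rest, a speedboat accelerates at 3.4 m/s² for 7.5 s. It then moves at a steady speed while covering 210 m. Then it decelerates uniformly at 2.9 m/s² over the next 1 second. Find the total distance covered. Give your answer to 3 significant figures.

330 m

Phase 1 (accelerating): v₀ = 0 m/s, a = 3.4 m/s².
v = v₀ + at = 0 + (3.4)(7.5) = 25.5 m/s
Δx = v₀t + ½at² = 0·7.5 + 0.5·3.4·7.5² = 95.6 m

Phase 2 (constant speed): v₀ = 25.5 m/s, a = 0 m/s².
Constant speed: t = d/v = 210/25.5 = 8.24 s

Phase 3 (decelerating): v₀ = 25.5 m/s, a = -2.9 m/s².
v = v₀ + at = 25.5 + (-2.9)(1) = 22.6 m/s
Δx = v₀t + ½at² = 25.5·1 + 0.5·-2.9·1² = 24.1 m
Total distance = 95.6 + 210 + 24.1 = 330 m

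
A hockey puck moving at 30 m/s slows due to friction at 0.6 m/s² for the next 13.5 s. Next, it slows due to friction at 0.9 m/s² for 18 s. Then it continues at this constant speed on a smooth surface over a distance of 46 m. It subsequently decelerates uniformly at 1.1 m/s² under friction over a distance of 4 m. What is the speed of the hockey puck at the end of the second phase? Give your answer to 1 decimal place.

Phase 1 (decelerating): v₀ = 30.0 m/s, a = -0.6 m/s².
v = v₀ + at = 30.0 + (-0.6)(13.5) = 21.9 m/s
Δx = v₀t + ½at² = 30.0·13.5 + 0.5·-0.6·13.5² = 350 m

Phase 2 (decelerating): v₀ = 21.9 m/s, a = -0.9 m/s².
v = v₀ + at = 21.9 + (-0.9)(18) = 5.70 m/s
Δx = v₀t + ½at² = 21.9·18 + 0.5·-0.9·18² = 248 m
Speed at end of phase 2 = 5.70 m/s

5.7 m/s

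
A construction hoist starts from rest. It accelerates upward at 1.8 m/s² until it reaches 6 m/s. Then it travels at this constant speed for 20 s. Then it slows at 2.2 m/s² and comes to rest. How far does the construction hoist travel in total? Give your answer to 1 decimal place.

Phase 1 (accelerating): v₀ = 0 m/s, a = 1.8 m/s².
v = v₀ + at → t = (6 − 0) / 1.8 = 3.33 s
v² = v₀² + 2aΔx → Δx = (6² − 0²)/(2·1.8) = 10.0 m

Phase 2 (constant speed): v₀ = 6.00 m/s, a = 0 m/s².
v = v₀ + at = 6.00 + (0)(20) = 6.00 m/s
Δx = v₀t + ½at² = 6.00·20 + 0.5·0·20² = 120 m

Phase 3 (decelerating): v₀ = 6.00 m/s, a = -2.2 m/s².
v = v₀ + at → t = (0 − 6.00) / -2.2 = 2.73 s
v² = v₀² + 2aΔx → Δx = (0² − 6.00²)/(2·-2.2) = 8.18 m
Total distance = 10.0 + 120 + 8.18 = 138 m

138.2 m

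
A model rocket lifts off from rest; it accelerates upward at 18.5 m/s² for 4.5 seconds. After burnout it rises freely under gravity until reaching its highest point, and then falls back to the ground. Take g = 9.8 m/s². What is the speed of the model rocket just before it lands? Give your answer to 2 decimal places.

102.97 m/s

Phase 1 (powered ascent): v₀ = 0 m/s, a = 18.5 m/s².
v = v₀ + at = 0 + (18.5)(4.5) = 83.2 m/s
Δx = v₀t + ½at² = 0·4.5 + 0.5·18.5·4.5² = 187 m

Phase 2 (coasting upward): v₀ = 83.2 m/s, a = -9.8 m/s².
v = v₀ + at → t = (0 − 83.2) / -9.8 = 8.49 s
v² = v₀² + 2aΔx → Δx = (0² − 83.2²)/(2·-9.8) = 354 m

Phase 3 (free fall): v₀ = 0 m/s, a = -9.8 m/s².
Falls 541 m from rest: t = √(2·541/9.8) = 10.5 s; v = g·t = 103 m/s.
Impact speed = 103 m/s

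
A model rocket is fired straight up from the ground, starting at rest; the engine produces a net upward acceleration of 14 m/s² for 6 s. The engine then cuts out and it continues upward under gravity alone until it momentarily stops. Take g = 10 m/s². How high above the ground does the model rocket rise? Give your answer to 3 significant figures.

Phase 1 (powered ascent): v₀ = 0 m/s, a = 14 m/s².
v = v₀ + at = 0 + (14)(6) = 84.0 m/s
Δx = v₀t + ½at² = 0·6 + 0.5·14·6² = 252 m

Phase 2 (coasting upward): v₀ = 84.0 m/s, a = -10 m/s².
v = v₀ + at → t = (0 − 84.0) / -10 = 8.40 s
v² = v₀² + 2aΔx → Δx = (0² − 84.0²)/(2·-10) = 353 m
Maximum height = 252 + 353 = 605 m

605 m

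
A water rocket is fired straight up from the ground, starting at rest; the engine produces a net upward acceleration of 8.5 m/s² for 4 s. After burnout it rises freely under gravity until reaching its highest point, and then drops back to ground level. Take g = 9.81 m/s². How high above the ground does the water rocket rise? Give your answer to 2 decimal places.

126.92 m

Phase 1 (powered ascent): v₀ = 0 m/s, a = 8.5 m/s².
v = v₀ + at = 0 + (8.5)(4) = 34.0 m/s
Δx = v₀t + ½at² = 0·4 + 0.5·8.5·4² = 68.0 m

Phase 2 (coasting upward): v₀ = 34.0 m/s, a = -9.81 m/s².
v = v₀ + at → t = (0 − 34.0) / -9.81 = 3.47 s
v² = v₀² + 2aΔx → Δx = (0² − 34.0²)/(2·-9.81) = 58.9 m
Maximum height = 68.0 + 58.9 = 127 m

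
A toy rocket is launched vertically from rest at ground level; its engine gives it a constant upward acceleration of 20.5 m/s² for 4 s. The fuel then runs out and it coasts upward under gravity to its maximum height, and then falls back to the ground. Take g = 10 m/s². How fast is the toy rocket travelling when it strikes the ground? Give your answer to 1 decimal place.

Phase 1 (powered ascent): v₀ = 0 m/s, a = 20.5 m/s².
v = v₀ + at = 0 + (20.5)(4) = 82.0 m/s
Δx = v₀t + ½at² = 0·4 + 0.5·20.5·4² = 164 m

Phase 2 (coasting upward): v₀ = 82.0 m/s, a = -10 m/s².
v = v₀ + at → t = (0 − 82.0) / -10 = 8.20 s
v² = v₀² + 2aΔx → Δx = (0² − 82.0²)/(2·-10) = 336 m

Phase 3 (free fall): v₀ = 0 m/s, a = -10 m/s².
Falls 500 m from rest: t = √(2·500/10) = 10.0 s; v = g·t = 100 m/s.
Impact speed = 100 m/s

100.0 m/s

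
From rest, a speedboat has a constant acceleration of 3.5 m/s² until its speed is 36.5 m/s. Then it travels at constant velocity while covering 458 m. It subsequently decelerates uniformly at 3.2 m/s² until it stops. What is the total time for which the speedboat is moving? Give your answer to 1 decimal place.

Phase 1 (accelerating): v₀ = 0 m/s, a = 3.5 m/s².
v = v₀ + at → t = (36.5 − 0) / 3.5 = 10.4 s
v² = v₀² + 2aΔx → Δx = (36.5² − 0²)/(2·3.5) = 190 m

Phase 2 (constant speed): v₀ = 36.5 m/s, a = 0 m/s².
Constant speed: t = d/v = 458/36.5 = 12.5 s

Phase 3 (decelerating): v₀ = 36.5 m/s, a = -3.2 m/s².
v = v₀ + at → t = (0 − 36.5) / -3.2 = 11.4 s
v² = v₀² + 2aΔx → Δx = (0² − 36.5²)/(2·-3.2) = 208 m
Total time = 10.4 + 12.5 + 11.4 = 34.4 s

34.4 s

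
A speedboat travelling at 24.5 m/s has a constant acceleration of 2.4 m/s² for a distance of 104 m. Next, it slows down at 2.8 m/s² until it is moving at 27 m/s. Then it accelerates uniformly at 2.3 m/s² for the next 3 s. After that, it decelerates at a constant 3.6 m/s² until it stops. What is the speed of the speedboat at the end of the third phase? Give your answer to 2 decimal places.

Phase 1 (accelerating): v₀ = 24.5 m/s, a = 2.4 m/s².
v² = v₀² + 2aΔx = 24.5² + 2·2.4·104 = 1100 → v = 33.2 m/s
t = (v − v₀)/a = (33.2 − 24.5)/2.4 = 3.61 s

Phase 2 (decelerating): v₀ = 33.2 m/s, a = -2.8 m/s².
v = v₀ + at → t = (27 − 33.2) / -2.8 = 2.20 s
v² = v₀² + 2aΔx → Δx = (27² − 33.2²)/(2·-2.8) = 66.2 m

Phase 3 (accelerating): v₀ = 27.0 m/s, a = 2.3 m/s².
v = v₀ + at = 27.0 + (2.3)(3) = 33.9 m/s
Δx = v₀t + ½at² = 27.0·3 + 0.5·2.3·3² = 91.3 m
Speed at end of phase 3 = 33.9 m/s

33.90 m/s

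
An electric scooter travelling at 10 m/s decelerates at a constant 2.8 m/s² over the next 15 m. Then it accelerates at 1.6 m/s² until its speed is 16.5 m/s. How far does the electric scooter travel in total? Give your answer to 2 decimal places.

95.08 m

Phase 1 (decelerating): v₀ = 10.0 m/s, a = -2.8 m/s².
v² = v₀² + 2aΔx = 10.0² + 2·-2.8·15 = 16.0 → v = 4.00 m/s
t = (v − v₀)/a = (4.00 − 10.0)/-2.8 = 2.14 s

Phase 2 (accelerating): v₀ = 4.00 m/s, a = 1.6 m/s².
v = v₀ + at → t = (16.5 − 4.00) / 1.6 = 7.81 s
v² = v₀² + 2aΔx → Δx = (16.5² − 4.00²)/(2·1.6) = 80.1 m
Total distance = 15.0 + 80.1 = 95.1 m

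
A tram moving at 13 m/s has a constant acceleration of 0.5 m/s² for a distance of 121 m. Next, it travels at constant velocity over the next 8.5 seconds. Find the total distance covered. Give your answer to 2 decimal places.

265.75 m

Phase 1 (accelerating): v₀ = 13.0 m/s, a = 0.5 m/s².
v² = v₀² + 2aΔx = 13.0² + 2·0.5·121 = 290 → v = 17.0 m/s
t = (v − v₀)/a = (17.0 − 13.0)/0.5 = 8.06 s

Phase 2 (constant speed): v₀ = 17.0 m/s, a = 0 m/s².
v = v₀ + at = 17.0 + (0)(8.5) = 17.0 m/s
Δx = v₀t + ½at² = 17.0·8.5 + 0.5·0·8.5² = 145 m
Total distance = 121 + 145 = 266 m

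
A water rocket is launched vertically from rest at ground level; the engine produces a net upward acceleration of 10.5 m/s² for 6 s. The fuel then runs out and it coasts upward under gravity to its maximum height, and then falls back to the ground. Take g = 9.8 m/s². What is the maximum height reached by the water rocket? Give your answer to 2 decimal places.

391.50 m

Phase 1 (powered ascent): v₀ = 0 m/s, a = 10.5 m/s².
v = v₀ + at = 0 + (10.5)(6) = 63.0 m/s
Δx = v₀t + ½at² = 0·6 + 0.5·10.5·6² = 189 m

Phase 2 (coasting upward): v₀ = 63.0 m/s, a = -9.8 m/s².
v = v₀ + at → t = (0 − 63.0) / -9.8 = 6.43 s
v² = v₀² + 2aΔx → Δx = (0² − 63.0²)/(2·-9.8) = 202 m
Maximum height = 189 + 202 = 392 m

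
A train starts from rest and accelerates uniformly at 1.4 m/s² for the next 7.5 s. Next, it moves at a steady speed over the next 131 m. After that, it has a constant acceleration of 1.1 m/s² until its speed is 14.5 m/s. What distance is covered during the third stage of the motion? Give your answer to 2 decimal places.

45.45 m

Phase 1 (accelerating): v₀ = 0 m/s, a = 1.4 m/s².
v = v₀ + at = 0 + (1.4)(7.5) = 10.5 m/s
Δx = v₀t + ½at² = 0·7.5 + 0.5·1.4·7.5² = 39.4 m

Phase 2 (constant speed): v₀ = 10.5 m/s, a = 0 m/s².
Constant speed: t = d/v = 131/10.5 = 12.5 s

Phase 3 (accelerating): v₀ = 10.5 m/s, a = 1.1 m/s².
v = v₀ + at → t = (14.5 − 10.5) / 1.1 = 3.64 s
v² = v₀² + 2aΔx → Δx = (14.5² − 10.5²)/(2·1.1) = 45.5 m
Distance in phase 3 = 45.5 m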